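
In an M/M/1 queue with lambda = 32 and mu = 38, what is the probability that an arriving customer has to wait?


P(wait) = rho = lambda/mu = 32/38 = 0.8421

0.8421


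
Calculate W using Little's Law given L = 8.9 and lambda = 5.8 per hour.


W = L / lambda = 8.9 / 5.8 = 1.5345 hours

1.5345 hours


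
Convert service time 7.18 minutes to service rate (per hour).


mu = 60 / avg_service_time = 60 / 7.18 = 8.36 per hour

8.36 per hour


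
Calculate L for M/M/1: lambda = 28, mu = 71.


rho = 28/71; L = rho/(1-rho) = 0.65

0.65


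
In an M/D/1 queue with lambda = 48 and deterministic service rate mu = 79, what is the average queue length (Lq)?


M/D/1: Lq = rho^2 / (2*(1-rho)) where rho = 48/79; Lq = 0.47

0.47


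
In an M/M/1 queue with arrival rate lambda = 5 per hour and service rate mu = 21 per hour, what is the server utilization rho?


rho = lambda/mu = 5/21 = 0.2381

0.2381


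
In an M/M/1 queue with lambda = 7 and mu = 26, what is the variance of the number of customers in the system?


rho = 7/26; Var(N) = rho/(1-rho)^2 = 0.5

0.5


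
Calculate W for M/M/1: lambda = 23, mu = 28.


W = 1/(mu - lambda) = 1/(28 - 23) = 0.2 hours

0.2 hours


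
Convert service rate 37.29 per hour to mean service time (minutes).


Mean service time = 60/mu = 60/37.29 = 1.61 minutes

1.61 minutes


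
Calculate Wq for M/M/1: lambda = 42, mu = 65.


rho = 42/65; Wq = rho/(mu - lambda) = 0.0281 hours

0.0281 hours


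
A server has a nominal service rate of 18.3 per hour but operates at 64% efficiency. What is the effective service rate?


Effective rate = mu * efficiency = 18.3 * 0.64 = 11.71 per hour

11.71 per hour


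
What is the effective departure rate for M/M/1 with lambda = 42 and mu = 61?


For a stable queue (lambda < mu), throughput = lambda = 42 per hour

42 per hour


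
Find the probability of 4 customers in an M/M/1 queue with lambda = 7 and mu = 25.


rho = 7/25; P(n) = (1-rho)*rho^n = (1-7/25)*(7/25)^4 = 0.0044

0.0044


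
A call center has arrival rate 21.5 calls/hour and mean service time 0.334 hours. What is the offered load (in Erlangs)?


Offered load a = lambda * E[S] = 21.5 * 0.334 = 7.18 Erlangs

7.18 Erlangs


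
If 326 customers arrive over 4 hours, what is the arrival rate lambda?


lambda = total arrivals / time = 326 / 4 = 81.5 per hour

81.5 per hour


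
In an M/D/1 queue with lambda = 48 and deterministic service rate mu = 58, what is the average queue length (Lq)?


M/D/1: Lq = rho^2 / (2*(1-rho)) where rho = 48/58; Lq = 1.99

1.99


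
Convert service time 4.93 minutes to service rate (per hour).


mu = 60 / avg_service_time = 60 / 4.93 = 12.17 per hour

12.17 per hour


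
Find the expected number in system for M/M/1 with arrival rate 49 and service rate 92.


rho = 49/92; L = rho/(1-rho) = 1.14

1.14


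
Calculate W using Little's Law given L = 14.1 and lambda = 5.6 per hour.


W = L / lambda = 14.1 / 5.6 = 2.5179 hours

2.5179 hours


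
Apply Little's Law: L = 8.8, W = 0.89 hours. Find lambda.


lambda = L / W = 8.8 / 0.89 = 9.89 per hour

9.89 per hour


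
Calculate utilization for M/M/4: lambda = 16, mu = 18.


rho = lambda/(c*mu) = 16/(4*18) = 0.2222

0.2222


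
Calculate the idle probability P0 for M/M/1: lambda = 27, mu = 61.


P0 = 1 - rho = 1 - 27/61 = 0.5574

0.5574


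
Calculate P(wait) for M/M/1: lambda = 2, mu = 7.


P(wait) = rho = lambda/mu = 2/7 = 0.2857

0.2857


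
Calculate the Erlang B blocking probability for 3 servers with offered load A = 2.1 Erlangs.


B(N,A) = (A^N/N!) / sum(A^k/k!, k=0..N) with N=3, A=2.1 = 0.2254

0.2254


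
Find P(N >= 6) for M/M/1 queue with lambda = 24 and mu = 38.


P(N >= 6) = rho^6 = (24/38)^6 = 0.0635

0.0635


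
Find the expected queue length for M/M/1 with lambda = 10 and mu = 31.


rho = 10/31; Lq = rho^2/(1-rho) = 0.15

0.15


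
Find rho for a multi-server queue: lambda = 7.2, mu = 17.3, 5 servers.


rho = lambda / (c * mu) = 7.2 / (5 * 17.3) = 0.0832

0.0832


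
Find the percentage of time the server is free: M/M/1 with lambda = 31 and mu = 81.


Idle fraction = (1 - rho) * 100 = (1 - 31/81) * 100 = 61.7%

61.7%


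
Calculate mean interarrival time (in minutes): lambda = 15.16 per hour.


Mean interarrival time = 60/lambda = 60/15.16 = 3.96 minutes

3.96 minutes


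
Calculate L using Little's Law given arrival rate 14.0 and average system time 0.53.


L = lambda * W = 14.0 * 0.53 = 7.42

7.42


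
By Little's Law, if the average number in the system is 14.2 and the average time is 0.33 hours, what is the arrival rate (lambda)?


lambda = L / W = 14.2 / 0.33 = 43.03 per hour

43.03 per hour


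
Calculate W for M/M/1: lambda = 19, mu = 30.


W = 1/(mu - lambda) = 1/(30 - 19) = 0.0909 hours

0.0909 hours


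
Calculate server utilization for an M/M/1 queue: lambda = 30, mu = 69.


rho = lambda/mu = 30/69 = 0.4348

0.4348


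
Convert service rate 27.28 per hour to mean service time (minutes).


Mean service time = 60/mu = 60/27.28 = 2.2 minutes

2.2 minutes


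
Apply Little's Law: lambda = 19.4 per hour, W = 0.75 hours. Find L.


L = lambda * W = 19.4 * 0.75 = 14.55

14.55


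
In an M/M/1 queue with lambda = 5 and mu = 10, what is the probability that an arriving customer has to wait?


P(wait) = rho = lambda/mu = 5/10 = 0.5

0.5


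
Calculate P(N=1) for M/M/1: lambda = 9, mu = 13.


rho = 9/13; P(n) = (1-rho)*rho^n = (1-9/13)*(9/13)^1 = 0.213

0.213


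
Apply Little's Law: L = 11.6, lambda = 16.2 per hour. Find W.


W = L / lambda = 11.6 / 16.2 = 0.716 hours

0.716 hours


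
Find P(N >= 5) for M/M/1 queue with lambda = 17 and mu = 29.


P(N >= 5) = rho^5 = (17/29)^5 = 0.0692

0.0692


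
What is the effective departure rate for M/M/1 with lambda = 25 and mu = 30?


For a stable queue (lambda < mu), throughput = lambda = 25 per hour

25 per hour


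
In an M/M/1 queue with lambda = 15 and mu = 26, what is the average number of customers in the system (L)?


rho = 15/26; L = rho/(1-rho) = 1.36

1.36


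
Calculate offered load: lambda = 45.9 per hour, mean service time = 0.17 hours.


Offered load a = lambda * E[S] = 45.9 * 0.17 = 7.8 Erlangs

7.8 Erlangs


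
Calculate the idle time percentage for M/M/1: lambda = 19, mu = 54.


Idle fraction = (1 - rho) * 100 = (1 - 19/54) * 100 = 64.8%

64.8%


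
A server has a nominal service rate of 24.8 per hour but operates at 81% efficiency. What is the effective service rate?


Effective rate = mu * efficiency = 24.8 * 0.81 = 20.09 per hour

20.09 per hour


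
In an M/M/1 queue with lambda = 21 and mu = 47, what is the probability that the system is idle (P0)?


P0 = 1 - rho = 1 - 21/47 = 0.5532

0.5532


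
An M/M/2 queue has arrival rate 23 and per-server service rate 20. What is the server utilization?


rho = lambda/(c*mu) = 23/(2*20) = 0.575

0.575


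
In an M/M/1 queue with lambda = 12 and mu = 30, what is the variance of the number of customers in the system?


rho = 12/30; Var(N) = rho/(1-rho)^2 = 1.11

1.11


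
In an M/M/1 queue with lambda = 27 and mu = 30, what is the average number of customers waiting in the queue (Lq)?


rho = 27/30; Lq = rho^2/(1-rho) = 8.1

8.1


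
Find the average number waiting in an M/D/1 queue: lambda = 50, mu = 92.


M/D/1: Lq = rho^2 / (2*(1-rho)) where rho = 50/92; Lq = 0.32

0.32


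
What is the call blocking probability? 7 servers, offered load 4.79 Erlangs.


B(N,A) = (A^N/N!) / sum(A^k/k!, k=0..N) with N=7, A=4.79 = 0.1075

0.1075


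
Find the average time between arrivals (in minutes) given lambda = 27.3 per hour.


Mean interarrival time = 60/lambda = 60/27.3 = 2.2 minutes

2.2 minutes


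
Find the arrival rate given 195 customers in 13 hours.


lambda = total arrivals / time = 195 / 13 = 15.0 per hour

15.0 per hour


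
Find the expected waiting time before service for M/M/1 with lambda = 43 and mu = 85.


rho = 43/85; Wq = rho/(mu - lambda) = 0.012 hours

0.012 hours


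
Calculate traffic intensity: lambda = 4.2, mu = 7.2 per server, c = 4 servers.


rho = lambda / (c * mu) = 4.2 / (4 * 7.2) = 0.1458

0.1458


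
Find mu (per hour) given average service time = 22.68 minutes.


mu = 60 / avg_service_time = 60 / 22.68 = 2.65 per hour

2.65 per hour


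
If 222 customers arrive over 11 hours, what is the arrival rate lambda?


lambda = total arrivals / time = 222 / 11 = 20.18 per hour

20.18 per hour


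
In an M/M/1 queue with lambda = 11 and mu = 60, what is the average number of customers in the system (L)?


rho = 11/60; L = rho/(1-rho) = 0.22

0.22


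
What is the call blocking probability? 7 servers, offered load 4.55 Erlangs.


B(N,A) = (A^N/N!) / sum(A^k/k!, k=0..N) with N=7, A=4.55 = 0.0931

0.0931


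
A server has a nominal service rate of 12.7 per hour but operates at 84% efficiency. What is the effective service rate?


Effective rate = mu * efficiency = 12.7 * 0.84 = 10.67 per hour

10.67 per hour


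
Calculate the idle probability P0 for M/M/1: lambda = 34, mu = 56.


P0 = 1 - rho = 1 - 34/56 = 0.3929

0.3929


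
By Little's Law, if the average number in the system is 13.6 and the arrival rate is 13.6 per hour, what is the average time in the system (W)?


W = L / lambda = 13.6 / 13.6 = 1.0 hours

1.0 hours


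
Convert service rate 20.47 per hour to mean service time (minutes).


Mean service time = 60/mu = 60/20.47 = 2.93 minutes

2.93 minutes


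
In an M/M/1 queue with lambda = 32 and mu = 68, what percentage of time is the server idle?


Idle fraction = (1 - rho) * 100 = (1 - 32/68) * 100 = 52.9%

52.9%


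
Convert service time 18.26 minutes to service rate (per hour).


mu = 60 / avg_service_time = 60 / 18.26 = 3.29 per hour

3.29 per hour


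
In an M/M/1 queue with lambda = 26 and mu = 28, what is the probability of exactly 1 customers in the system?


rho = 26/28; P(n) = (1-rho)*rho^n = (1-26/28)*(26/28)^1 = 0.0663

0.0663


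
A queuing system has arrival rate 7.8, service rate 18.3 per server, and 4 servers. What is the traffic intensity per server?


rho = lambda / (c * mu) = 7.8 / (4 * 18.3) = 0.1066

0.1066


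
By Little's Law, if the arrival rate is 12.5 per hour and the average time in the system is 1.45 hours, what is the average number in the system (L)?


L = lambda * W = 12.5 * 1.45 = 18.13

18.13


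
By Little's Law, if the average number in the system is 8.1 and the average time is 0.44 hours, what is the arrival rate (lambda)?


lambda = L / W = 8.1 / 0.44 = 18.41 per hour

18.41 per hour


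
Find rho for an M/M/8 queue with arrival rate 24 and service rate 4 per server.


rho = lambda/(c*mu) = 24/(8*4) = 0.75

0.75


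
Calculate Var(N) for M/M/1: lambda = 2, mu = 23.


rho = 2/23; Var(N) = rho/(1-rho)^2 = 0.1

0.1


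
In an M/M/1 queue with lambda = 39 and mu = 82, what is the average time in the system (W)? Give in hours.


W = 1/(mu - lambda) = 1/(82 - 39) = 0.0233 hours

0.0233 hours


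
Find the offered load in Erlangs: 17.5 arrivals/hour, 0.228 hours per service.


Offered load a = lambda * E[S] = 17.5 * 0.228 = 3.99 Erlangs

3.99 Erlangs


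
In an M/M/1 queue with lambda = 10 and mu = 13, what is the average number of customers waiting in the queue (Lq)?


rho = 10/13; Lq = rho^2/(1-rho) = 2.56

2.56


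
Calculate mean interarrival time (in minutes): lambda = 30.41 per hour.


Mean interarrival time = 60/lambda = 60/30.41 = 1.97 minutes

1.97 minutes


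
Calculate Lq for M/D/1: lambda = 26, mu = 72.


M/D/1: Lq = rho^2 / (2*(1-rho)) where rho = 26/72; Lq = 0.1

0.1


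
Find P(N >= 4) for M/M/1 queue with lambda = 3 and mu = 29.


P(N >= 4) = rho^4 = (3/29)^4 = 0.0001

0.0001


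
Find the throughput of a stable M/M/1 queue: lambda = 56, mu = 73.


For a stable queue (lambda < mu), throughput = lambda = 56 per hour

56 per hour


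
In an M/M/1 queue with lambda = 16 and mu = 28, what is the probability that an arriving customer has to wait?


P(wait) = rho = lambda/mu = 16/28 = 0.5714

0.5714


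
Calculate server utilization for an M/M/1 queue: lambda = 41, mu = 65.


rho = lambda/mu = 41/65 = 0.6308

0.6308


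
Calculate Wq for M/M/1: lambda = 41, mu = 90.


rho = 41/90; Wq = rho/(mu - lambda) = 0.0093 hours

0.0093 hours


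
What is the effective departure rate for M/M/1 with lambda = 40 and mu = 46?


For a stable queue (lambda < mu), throughput = lambda = 40 per hour

40 per hour


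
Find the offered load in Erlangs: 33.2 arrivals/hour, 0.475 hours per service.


Offered load a = lambda * E[S] = 33.2 * 0.475 = 15.77 Erlangs

15.77 Erlangs


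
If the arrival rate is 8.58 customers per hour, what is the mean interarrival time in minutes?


Mean interarrival time = 60/lambda = 60/8.58 = 6.99 minutes

6.99 minutes


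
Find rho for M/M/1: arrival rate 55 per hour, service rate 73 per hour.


rho = lambda/mu = 55/73 = 0.7534

0.7534


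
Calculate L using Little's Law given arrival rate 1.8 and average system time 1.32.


L = lambda * W = 1.8 * 1.32 = 2.38

2.38


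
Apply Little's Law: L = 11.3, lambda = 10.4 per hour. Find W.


W = L / lambda = 11.3 / 10.4 = 1.0865 hours

1.0865 hours


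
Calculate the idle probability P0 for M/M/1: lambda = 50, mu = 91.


P0 = 1 - rho = 1 - 50/91 = 0.4505

0.4505


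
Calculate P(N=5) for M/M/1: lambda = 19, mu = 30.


rho = 19/30; P(n) = (1-rho)*rho^n = (1-19/30)*(19/30)^5 = 0.0374

0.0374


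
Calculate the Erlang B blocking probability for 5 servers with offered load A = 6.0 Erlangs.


B(N,A) = (A^N/N!) / sum(A^k/k!, k=0..N) with N=5, A=6.0 = 0.3604

0.3604


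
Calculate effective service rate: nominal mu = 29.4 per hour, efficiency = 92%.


Effective rate = mu * efficiency = 29.4 * 0.92 = 27.05 per hour

27.05 per hour


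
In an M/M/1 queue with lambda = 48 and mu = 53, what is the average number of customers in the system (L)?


rho = 48/53; L = rho/(1-rho) = 9.6

9.6


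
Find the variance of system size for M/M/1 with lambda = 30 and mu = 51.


rho = 30/51; Var(N) = rho/(1-rho)^2 = 3.47

3.47


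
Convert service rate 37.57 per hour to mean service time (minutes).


Mean service time = 60/mu = 60/37.57 = 1.6 minutes

1.6 minutes


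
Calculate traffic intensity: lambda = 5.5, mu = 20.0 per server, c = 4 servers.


rho = lambda / (c * mu) = 5.5 / (4 * 20.0) = 0.0688

0.0688


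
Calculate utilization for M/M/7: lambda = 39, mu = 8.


rho = lambda/(c*mu) = 39/(7*8) = 0.6964

0.6964


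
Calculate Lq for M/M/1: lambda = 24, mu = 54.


rho = 24/54; Lq = rho^2/(1-rho) = 0.36

0.36


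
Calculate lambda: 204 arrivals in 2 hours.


lambda = total arrivals / time = 204 / 2 = 102.0 per hour

102.0 per hour


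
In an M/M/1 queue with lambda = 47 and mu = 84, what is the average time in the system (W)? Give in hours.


W = 1/(mu - lambda) = 1/(84 - 47) = 0.027 hours

0.027 hours


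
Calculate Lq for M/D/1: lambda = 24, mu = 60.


M/D/1: Lq = rho^2 / (2*(1-rho)) where rho = 24/60; Lq = 0.13

0.13


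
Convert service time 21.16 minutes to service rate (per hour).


mu = 60 / avg_service_time = 60 / 21.16 = 2.84 per hour

2.84 per hour


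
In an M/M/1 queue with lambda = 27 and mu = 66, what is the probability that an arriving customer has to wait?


P(wait) = rho = lambda/mu = 27/66 = 0.4091

0.4091


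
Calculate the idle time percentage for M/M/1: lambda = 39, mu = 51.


Idle fraction = (1 - rho) * 100 = (1 - 39/51) * 100 = 23.5%

23.5%


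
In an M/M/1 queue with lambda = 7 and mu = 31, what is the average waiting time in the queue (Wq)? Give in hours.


rho = 7/31; Wq = rho/(mu - lambda) = 0.0094 hours

0.0094 hours


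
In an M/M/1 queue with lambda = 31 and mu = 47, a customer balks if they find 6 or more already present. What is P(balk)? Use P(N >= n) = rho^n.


P(N >= 6) = rho^6 = (31/47)^6 = 0.0823

0.0823


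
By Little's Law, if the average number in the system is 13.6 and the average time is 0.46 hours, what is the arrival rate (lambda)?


lambda = L / W = 13.6 / 0.46 = 29.57 per hour

29.57 per hour


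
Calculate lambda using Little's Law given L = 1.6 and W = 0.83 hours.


lambda = L / W = 1.6 / 0.83 = 1.93 per hour

1.93 per hour


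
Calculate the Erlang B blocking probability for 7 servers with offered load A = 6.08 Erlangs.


B(N,A) = (A^N/N!) / sum(A^k/k!, k=0..N) with N=7, A=6.08 = 0.1903

0.1903


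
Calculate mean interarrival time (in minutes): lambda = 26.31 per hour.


Mean interarrival time = 60/lambda = 60/26.31 = 2.28 minutes

2.28 minutes


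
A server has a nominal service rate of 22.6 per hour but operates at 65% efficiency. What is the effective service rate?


Effective rate = mu * efficiency = 22.6 * 0.65 = 14.69 per hour

14.69 per hour


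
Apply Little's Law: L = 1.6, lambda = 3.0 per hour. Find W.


W = L / lambda = 1.6 / 3.0 = 0.5333 hours

0.5333 hours


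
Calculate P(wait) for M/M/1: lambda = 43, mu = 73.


P(wait) = rho = lambda/mu = 43/73 = 0.589

0.589


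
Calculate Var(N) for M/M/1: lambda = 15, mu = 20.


rho = 15/20; Var(N) = rho/(1-rho)^2 = 12.0

12.0


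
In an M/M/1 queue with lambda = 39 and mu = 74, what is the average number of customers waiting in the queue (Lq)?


rho = 39/74; Lq = rho^2/(1-rho) = 0.59

0.59


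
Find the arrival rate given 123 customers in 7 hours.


lambda = total arrivals / time = 123 / 7 = 17.57 per hour

17.57 per hour


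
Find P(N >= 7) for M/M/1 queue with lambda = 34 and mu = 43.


P(N >= 7) = rho^7 = (34/43)^7 = 0.1932

0.1932


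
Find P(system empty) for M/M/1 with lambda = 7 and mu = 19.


P0 = 1 - rho = 1 - 7/19 = 0.6316

0.6316


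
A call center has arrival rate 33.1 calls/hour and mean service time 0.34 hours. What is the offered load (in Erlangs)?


Offered load a = lambda * E[S] = 33.1 * 0.34 = 11.25 Erlangs

11.25 Erlangs


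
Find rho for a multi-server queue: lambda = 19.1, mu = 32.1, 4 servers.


rho = lambda / (c * mu) = 19.1 / (4 * 32.1) = 0.1488

0.1488


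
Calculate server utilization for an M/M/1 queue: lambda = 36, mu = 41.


rho = lambda/mu = 36/41 = 0.878

0.878


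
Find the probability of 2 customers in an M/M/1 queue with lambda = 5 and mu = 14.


rho = 5/14; P(n) = (1-rho)*rho^n = (1-5/14)*(5/14)^2 = 0.082

0.082


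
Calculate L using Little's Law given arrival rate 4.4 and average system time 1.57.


L = lambda * W = 4.4 * 1.57 = 6.91

6.91


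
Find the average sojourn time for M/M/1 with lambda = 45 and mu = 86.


W = 1/(mu - lambda) = 1/(86 - 45) = 0.0244 hours

0.0244 hours


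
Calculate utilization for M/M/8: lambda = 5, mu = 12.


rho = lambda/(c*mu) = 5/(8*12) = 0.0521

0.0521


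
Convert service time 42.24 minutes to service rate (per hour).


mu = 60 / avg_service_time = 60 / 42.24 = 1.42 per hour

1.42 per hour


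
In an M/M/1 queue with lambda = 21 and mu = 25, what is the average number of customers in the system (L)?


rho = 21/25; L = rho/(1-rho) = 5.25

5.25


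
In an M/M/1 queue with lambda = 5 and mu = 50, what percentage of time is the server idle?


Idle fraction = (1 - rho) * 100 = (1 - 5/50) * 100 = 90.0%

90.0%


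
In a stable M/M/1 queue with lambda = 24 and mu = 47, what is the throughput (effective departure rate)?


For a stable queue (lambda < mu), throughput = lambda = 24 per hour

24 per hour


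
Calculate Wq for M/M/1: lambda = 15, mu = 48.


rho = 15/48; Wq = rho/(mu - lambda) = 0.0095 hours

0.0095 hours


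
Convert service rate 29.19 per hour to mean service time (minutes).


Mean service time = 60/mu = 60/29.19 = 2.06 minutes

2.06 minutes


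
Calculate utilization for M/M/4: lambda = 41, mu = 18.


rho = lambda/(c*mu) = 41/(4*18) = 0.5694

0.5694


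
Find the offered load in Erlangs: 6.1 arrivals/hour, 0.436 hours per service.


Offered load a = lambda * E[S] = 6.1 * 0.436 = 2.66 Erlangs

2.66 Erlangs


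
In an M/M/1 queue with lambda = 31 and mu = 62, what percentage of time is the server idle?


Idle fraction = (1 - rho) * 100 = (1 - 31/62) * 100 = 50.0%

50.0%


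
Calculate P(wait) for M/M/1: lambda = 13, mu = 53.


P(wait) = rho = lambda/mu = 13/53 = 0.2453

0.2453


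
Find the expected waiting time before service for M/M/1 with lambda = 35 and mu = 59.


rho = 35/59; Wq = rho/(mu - lambda) = 0.0247 hours

0.0247 hours


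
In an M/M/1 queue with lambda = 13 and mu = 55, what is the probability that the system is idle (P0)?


P0 = 1 - rho = 1 - 13/55 = 0.7636

0.7636


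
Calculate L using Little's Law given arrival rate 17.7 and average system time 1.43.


L = lambda * W = 17.7 * 1.43 = 25.31

25.31


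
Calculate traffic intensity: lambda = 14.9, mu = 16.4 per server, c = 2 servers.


rho = lambda / (c * mu) = 14.9 / (2 * 16.4) = 0.4543

0.4543


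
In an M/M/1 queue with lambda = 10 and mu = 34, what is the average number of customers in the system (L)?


rho = 10/34; L = rho/(1-rho) = 0.42

0.42


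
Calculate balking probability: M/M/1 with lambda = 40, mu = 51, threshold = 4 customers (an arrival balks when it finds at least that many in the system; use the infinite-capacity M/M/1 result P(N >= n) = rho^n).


P(N >= 4) = rho^4 = (40/51)^4 = 0.3784

0.3784


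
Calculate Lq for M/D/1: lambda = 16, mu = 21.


M/D/1: Lq = rho^2 / (2*(1-rho)) where rho = 16/21; Lq = 1.22

1.22


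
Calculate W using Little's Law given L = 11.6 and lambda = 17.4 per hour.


W = L / lambda = 11.6 / 17.4 = 0.6667 hours

0.6667 hours


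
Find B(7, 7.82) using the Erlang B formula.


B(N,A) = (A^N/N!) / sum(A^k/k!, k=0..N) with N=7, A=7.82 = 0.2979

0.2979


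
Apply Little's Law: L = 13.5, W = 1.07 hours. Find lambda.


lambda = L / W = 13.5 / 1.07 = 12.62 per hour

12.62 per hour


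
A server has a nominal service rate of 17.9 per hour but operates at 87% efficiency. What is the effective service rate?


Effective rate = mu * efficiency = 17.9 * 0.87 = 15.57 per hour

15.57 per hour


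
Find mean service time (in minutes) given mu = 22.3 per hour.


Mean service time = 60/mu = 60/22.3 = 2.69 minutes

2.69 minutes


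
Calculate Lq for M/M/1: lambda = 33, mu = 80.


rho = 33/80; Lq = rho^2/(1-rho) = 0.29

0.29


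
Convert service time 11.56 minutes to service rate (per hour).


mu = 60 / avg_service_time = 60 / 11.56 = 5.19 per hour

5.19 per hour


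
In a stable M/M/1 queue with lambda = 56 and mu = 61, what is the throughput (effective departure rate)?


For a stable queue (lambda < mu), throughput = lambda = 56 per hour

56 per hour


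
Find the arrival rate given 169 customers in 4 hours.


lambda = total arrivals / time = 169 / 4 = 42.25 per hour

42.25 per hour


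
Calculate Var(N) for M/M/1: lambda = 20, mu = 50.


rho = 20/50; Var(N) = rho/(1-rho)^2 = 1.11

1.11


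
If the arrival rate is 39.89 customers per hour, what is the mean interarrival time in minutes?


Mean interarrival time = 60/lambda = 60/39.89 = 1.5 minutes

1.5 minutes


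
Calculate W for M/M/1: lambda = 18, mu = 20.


W = 1/(mu - lambda) = 1/(20 - 18) = 0.5 hours

0.5 hours


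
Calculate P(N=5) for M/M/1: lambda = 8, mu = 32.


rho = 8/32; P(n) = (1-rho)*rho^n = (1-8/32)*(8/32)^5 = 0.0007

0.0007


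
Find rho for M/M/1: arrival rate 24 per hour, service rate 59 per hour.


rho = lambda/mu = 24/59 = 0.4068

0.4068


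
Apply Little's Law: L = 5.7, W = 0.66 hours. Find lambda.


lambda = L / W = 5.7 / 0.66 = 8.64 per hour

8.64 per hour


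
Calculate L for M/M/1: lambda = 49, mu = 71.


rho = 49/71; L = rho/(1-rho) = 2.23

2.23


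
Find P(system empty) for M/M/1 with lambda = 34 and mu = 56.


P0 = 1 - rho = 1 - 34/56 = 0.3929

0.3929


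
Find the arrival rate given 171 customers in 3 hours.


lambda = total arrivals / time = 171 / 3 = 57.0 per hour

57.0 per hour


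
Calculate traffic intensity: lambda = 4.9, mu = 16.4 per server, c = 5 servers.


rho = lambda / (c * mu) = 4.9 / (5 * 16.4) = 0.0598

0.0598


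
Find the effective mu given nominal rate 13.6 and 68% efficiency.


Effective rate = mu * efficiency = 13.6 * 0.68 = 9.25 per hour

9.25 per hour


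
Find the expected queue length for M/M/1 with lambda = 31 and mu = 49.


rho = 31/49; Lq = rho^2/(1-rho) = 1.09

1.09


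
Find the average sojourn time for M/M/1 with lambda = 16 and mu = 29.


W = 1/(mu - lambda) = 1/(29 - 16) = 0.0769 hours

0.0769 hours


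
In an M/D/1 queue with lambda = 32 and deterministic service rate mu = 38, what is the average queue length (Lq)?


M/D/1: Lq = rho^2 / (2*(1-rho)) where rho = 32/38; Lq = 2.25

2.25


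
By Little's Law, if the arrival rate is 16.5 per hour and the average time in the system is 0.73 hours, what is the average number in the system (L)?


L = lambda * W = 16.5 * 0.73 = 12.05

12.05


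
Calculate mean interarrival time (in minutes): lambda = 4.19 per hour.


Mean interarrival time = 60/lambda = 60/4.19 = 14.32 minutes

14.32 minutes


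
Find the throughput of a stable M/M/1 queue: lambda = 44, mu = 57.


For a stable queue (lambda < mu), throughput = lambda = 44 per hour

44 per hour


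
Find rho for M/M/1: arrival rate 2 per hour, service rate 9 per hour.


rho = lambda/mu = 2/9 = 0.2222

0.2222


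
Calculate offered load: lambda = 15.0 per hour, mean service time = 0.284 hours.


Offered load a = lambda * E[S] = 15.0 * 0.284 = 4.26 Erlangs

4.26 Erlangs


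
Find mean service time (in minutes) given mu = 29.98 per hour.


Mean service time = 60/mu = 60/29.98 = 2.0 minutes

2.0 minutes


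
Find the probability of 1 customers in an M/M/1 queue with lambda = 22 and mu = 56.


rho = 22/56; P(n) = (1-rho)*rho^n = (1-22/56)*(22/56)^1 = 0.2385

0.2385


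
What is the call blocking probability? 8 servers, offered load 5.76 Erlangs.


B(N,A) = (A^N/N!) / sum(A^k/k!, k=0..N) with N=8, A=5.76 = 0.1087

0.1087


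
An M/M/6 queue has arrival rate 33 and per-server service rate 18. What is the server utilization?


rho = lambda/(c*mu) = 33/(6*18) = 0.3056

0.3056


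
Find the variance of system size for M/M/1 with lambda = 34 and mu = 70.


rho = 34/70; Var(N) = rho/(1-rho)^2 = 1.84

1.84


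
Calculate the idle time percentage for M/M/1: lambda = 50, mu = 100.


Idle fraction = (1 - rho) * 100 = (1 - 50/100) * 100 = 50.0%

50.0%


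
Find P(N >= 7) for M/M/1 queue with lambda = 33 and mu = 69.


P(N >= 7) = rho^7 = (33/69)^7 = 0.0057

0.0057


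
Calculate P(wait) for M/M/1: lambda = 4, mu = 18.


P(wait) = rho = lambda/mu = 4/18 = 0.2222

0.2222


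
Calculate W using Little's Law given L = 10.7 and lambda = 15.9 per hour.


W = L / lambda = 10.7 / 15.9 = 0.673 hours

0.673 hours


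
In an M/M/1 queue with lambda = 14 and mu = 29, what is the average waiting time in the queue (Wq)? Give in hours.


rho = 14/29; Wq = rho/(mu - lambda) = 0.0322 hours

0.0322 hours


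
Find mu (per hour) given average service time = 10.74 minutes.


mu = 60 / avg_service_time = 60 / 10.74 = 5.59 per hour

5.59 per hour


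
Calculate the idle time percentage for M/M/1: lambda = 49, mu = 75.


Idle fraction = (1 - rho) * 100 = (1 - 49/75) * 100 = 34.7%

34.7%


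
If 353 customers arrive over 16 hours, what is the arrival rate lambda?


lambda = total arrivals / time = 353 / 16 = 22.06 per hour

22.06 per hour


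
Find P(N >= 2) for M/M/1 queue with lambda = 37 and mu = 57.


P(N >= 2) = rho^2 = (37/57)^2 = 0.4214

0.4214


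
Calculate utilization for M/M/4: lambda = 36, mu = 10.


rho = lambda/(c*mu) = 36/(4*10) = 0.9

0.9


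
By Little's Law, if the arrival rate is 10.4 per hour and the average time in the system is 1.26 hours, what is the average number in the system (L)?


L = lambda * W = 10.4 * 1.26 = 13.1

13.1


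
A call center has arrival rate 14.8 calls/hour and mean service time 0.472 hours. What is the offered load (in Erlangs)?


Offered load a = lambda * E[S] = 14.8 * 0.472 = 6.99 Erlangs

6.99 Erlangs


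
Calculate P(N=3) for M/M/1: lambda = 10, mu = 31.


rho = 10/31; P(n) = (1-rho)*rho^n = (1-10/31)*(10/31)^3 = 0.0227

0.0227


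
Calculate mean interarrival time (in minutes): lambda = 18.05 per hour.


Mean interarrival time = 60/lambda = 60/18.05 = 3.32 minutes

3.32 minutes


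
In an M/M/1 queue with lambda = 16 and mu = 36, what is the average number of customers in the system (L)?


rho = 16/36; L = rho/(1-rho) = 0.8

0.8


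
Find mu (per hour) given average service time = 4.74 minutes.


mu = 60 / avg_service_time = 60 / 4.74 = 12.66 per hour

12.66 per hour


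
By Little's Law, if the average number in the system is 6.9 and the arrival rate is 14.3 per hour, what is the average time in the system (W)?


W = L / lambda = 6.9 / 14.3 = 0.4825 hours

0.4825 hours


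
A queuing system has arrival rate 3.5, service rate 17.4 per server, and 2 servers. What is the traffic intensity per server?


rho = lambda / (c * mu) = 3.5 / (2 * 17.4) = 0.1006

0.1006


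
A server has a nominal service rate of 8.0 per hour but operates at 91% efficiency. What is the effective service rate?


Effective rate = mu * efficiency = 8.0 * 0.91 = 7.28 per hour

7.28 per hour


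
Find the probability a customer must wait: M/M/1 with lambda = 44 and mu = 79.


P(wait) = rho = lambda/mu = 44/79 = 0.557

0.557


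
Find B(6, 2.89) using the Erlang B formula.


B(N,A) = (A^N/N!) / sum(A^k/k!, k=0..N) with N=6, A=2.89 = 0.0463

0.0463


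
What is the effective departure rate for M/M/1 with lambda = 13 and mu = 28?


For a stable queue (lambda < mu), throughput = lambda = 13 per hour

13 per hour


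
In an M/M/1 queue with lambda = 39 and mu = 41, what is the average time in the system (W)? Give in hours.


W = 1/(mu - lambda) = 1/(41 - 39) = 0.5 hours

0.5 hours


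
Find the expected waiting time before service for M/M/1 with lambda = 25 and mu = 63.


rho = 25/63; Wq = rho/(mu - lambda) = 0.0104 hours

0.0104 hours


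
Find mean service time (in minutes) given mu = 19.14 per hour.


Mean service time = 60/mu = 60/19.14 = 3.13 minutes

3.13 minutes


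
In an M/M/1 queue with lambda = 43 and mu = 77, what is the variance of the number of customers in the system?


rho = 43/77; Var(N) = rho/(1-rho)^2 = 2.86

2.86


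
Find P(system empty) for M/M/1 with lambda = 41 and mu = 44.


P0 = 1 - rho = 1 - 41/44 = 0.0682

0.0682


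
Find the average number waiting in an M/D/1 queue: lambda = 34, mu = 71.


M/D/1: Lq = rho^2 / (2*(1-rho)) where rho = 34/71; Lq = 0.22

0.22


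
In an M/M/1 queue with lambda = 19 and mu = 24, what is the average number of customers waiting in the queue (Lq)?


rho = 19/24; Lq = rho^2/(1-rho) = 3.01

3.01


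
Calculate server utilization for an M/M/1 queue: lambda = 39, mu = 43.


rho = lambda/mu = 39/43 = 0.907

0.907


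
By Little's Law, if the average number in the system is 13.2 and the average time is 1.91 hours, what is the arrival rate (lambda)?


lambda = L / W = 13.2 / 1.91 = 6.91 per hour

6.91 per hour


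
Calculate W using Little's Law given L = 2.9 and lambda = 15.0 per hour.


W = L / lambda = 2.9 / 15.0 = 0.1933 hours

0.1933 hours


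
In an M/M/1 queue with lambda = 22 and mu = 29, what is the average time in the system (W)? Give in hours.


W = 1/(mu - lambda) = 1/(29 - 22) = 0.1429 hours

0.1429 hours


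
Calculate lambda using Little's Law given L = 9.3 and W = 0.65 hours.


lambda = L / W = 9.3 / 0.65 = 14.31 per hour

14.31 per hour


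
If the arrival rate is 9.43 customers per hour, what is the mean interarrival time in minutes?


Mean interarrival time = 60/lambda = 60/9.43 = 6.36 minutes

6.36 minutes


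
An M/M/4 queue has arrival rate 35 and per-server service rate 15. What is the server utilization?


rho = lambda/(c*mu) = 35/(4*15) = 0.5833

0.5833


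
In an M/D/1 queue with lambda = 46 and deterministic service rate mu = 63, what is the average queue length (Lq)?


M/D/1: Lq = rho^2 / (2*(1-rho)) where rho = 46/63; Lq = 0.99

0.99


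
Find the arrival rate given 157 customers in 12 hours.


lambda = total arrivals / time = 157 / 12 = 13.08 per hour

13.08 per hour


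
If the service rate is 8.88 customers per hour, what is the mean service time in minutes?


Mean service time = 60/mu = 60/8.88 = 6.76 minutes

6.76 minutes


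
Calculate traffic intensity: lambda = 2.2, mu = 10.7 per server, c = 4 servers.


rho = lambda / (c * mu) = 2.2 / (4 * 10.7) = 0.0514

0.0514


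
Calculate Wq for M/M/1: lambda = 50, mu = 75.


rho = 50/75; Wq = rho/(mu - lambda) = 0.0267 hours

0.0267 hours


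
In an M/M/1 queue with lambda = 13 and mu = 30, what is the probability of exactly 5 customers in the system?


rho = 13/30; P(n) = (1-rho)*rho^n = (1-13/30)*(13/30)^5 = 0.0087

0.0087


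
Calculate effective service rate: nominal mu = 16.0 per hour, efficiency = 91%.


Effective rate = mu * efficiency = 16.0 * 0.91 = 14.56 per hour

14.56 per hour


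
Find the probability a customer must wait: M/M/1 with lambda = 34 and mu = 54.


P(wait) = rho = lambda/mu = 34/54 = 0.6296

0.6296


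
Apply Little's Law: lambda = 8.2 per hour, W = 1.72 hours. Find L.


L = lambda * W = 8.2 * 1.72 = 14.1

14.1


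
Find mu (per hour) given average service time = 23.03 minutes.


mu = 60 / avg_service_time = 60 / 23.03 = 2.61 per hour

2.61 per hour


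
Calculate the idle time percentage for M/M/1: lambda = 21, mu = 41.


Idle fraction = (1 - rho) * 100 = (1 - 21/41) * 100 = 48.8%

48.8%


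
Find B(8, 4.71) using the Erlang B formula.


B(N,A) = (A^N/N!) / sum(A^k/k!, k=0..N) with N=8, A=4.71 = 0.057

0.057


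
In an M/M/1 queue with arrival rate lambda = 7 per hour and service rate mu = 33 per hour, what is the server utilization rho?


rho = lambda/mu = 7/33 = 0.2121

0.2121


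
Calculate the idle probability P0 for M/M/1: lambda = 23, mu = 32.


P0 = 1 - rho = 1 - 23/32 = 0.2813

0.2813


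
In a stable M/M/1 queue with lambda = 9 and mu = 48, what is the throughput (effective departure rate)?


For a stable queue (lambda < mu), throughput = lambda = 9 per hour

9 per hour


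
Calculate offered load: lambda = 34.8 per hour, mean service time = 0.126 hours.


Offered load a = lambda * E[S] = 34.8 * 0.126 = 4.38 Erlangs

4.38 Erlangs


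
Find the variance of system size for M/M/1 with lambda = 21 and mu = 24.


rho = 21/24; Var(N) = rho/(1-rho)^2 = 56.0

56.0


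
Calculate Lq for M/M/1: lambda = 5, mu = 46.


rho = 5/46; Lq = rho^2/(1-rho) = 0.01

0.01


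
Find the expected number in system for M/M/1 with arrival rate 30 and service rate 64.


rho = 30/64; L = rho/(1-rho) = 0.88

0.88


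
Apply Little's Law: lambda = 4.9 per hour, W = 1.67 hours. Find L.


L = lambda * W = 4.9 * 1.67 = 8.18

8.18


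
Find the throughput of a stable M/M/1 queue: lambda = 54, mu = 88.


For a stable queue (lambda < mu), throughput = lambda = 54 per hour

54 per hour


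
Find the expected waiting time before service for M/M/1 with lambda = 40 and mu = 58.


rho = 40/58; Wq = rho/(mu - lambda) = 0.0383 hours

0.0383 hours


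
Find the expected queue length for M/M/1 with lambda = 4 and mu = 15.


rho = 4/15; Lq = rho^2/(1-rho) = 0.1

0.1


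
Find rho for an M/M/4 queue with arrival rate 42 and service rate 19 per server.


rho = lambda/(c*mu) = 42/(4*19) = 0.5526

0.5526


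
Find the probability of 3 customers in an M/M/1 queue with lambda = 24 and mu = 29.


rho = 24/29; P(n) = (1-rho)*rho^n = (1-24/29)*(24/29)^3 = 0.0977

0.0977


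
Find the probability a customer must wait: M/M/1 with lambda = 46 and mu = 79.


P(wait) = rho = lambda/mu = 46/79 = 0.5823

0.5823


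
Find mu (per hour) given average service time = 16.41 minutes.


mu = 60 / avg_service_time = 60 / 16.41 = 3.66 per hour

3.66 per hour


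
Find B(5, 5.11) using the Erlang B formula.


B(N,A) = (A^N/N!) / sum(A^k/k!, k=0..N) with N=5, A=5.11 = 0.2937

0.2937


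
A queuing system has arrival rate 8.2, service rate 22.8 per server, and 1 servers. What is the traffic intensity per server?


rho = lambda / (c * mu) = 8.2 / (1 * 22.8) = 0.3596

0.3596


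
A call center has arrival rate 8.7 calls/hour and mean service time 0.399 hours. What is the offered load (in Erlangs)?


Offered load a = lambda * E[S] = 8.7 * 0.399 = 3.47 Erlangs

3.47 Erlangs


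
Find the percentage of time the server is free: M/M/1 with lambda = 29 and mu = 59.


Idle fraction = (1 - rho) * 100 = (1 - 29/59) * 100 = 50.8%

50.8%


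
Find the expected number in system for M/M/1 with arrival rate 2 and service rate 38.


rho = 2/38; L = rho/(1-rho) = 0.06

0.06


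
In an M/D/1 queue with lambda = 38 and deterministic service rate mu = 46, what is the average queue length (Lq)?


M/D/1: Lq = rho^2 / (2*(1-rho)) where rho = 38/46; Lq = 1.96

1.96


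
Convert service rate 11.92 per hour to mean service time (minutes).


Mean service time = 60/mu = 60/11.92 = 5.03 minutes

5.03 minutes


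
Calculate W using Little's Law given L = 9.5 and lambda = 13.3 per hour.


W = L / lambda = 9.5 / 13.3 = 0.7143 hours

0.7143 hours


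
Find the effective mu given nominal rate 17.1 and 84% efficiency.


Effective rate = mu * efficiency = 17.1 * 0.84 = 14.36 per hour

14.36 per hour


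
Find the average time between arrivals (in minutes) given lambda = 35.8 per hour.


Mean interarrival time = 60/lambda = 60/35.8 = 1.68 minutes

1.68 minutes


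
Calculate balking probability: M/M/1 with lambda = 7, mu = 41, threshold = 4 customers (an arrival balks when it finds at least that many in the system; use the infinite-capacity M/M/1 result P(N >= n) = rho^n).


P(N >= 4) = rho^4 = (7/41)^4 = 0.0008

0.0008


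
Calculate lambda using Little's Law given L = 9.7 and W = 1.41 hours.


lambda = L / W = 9.7 / 1.41 = 6.88 per hour

6.88 per hour


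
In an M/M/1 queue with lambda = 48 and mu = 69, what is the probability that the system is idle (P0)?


P0 = 1 - rho = 1 - 48/69 = 0.3043

0.3043


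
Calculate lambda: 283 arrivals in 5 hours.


lambda = total arrivals / time = 283 / 5 = 56.6 per hour

56.6 per hour


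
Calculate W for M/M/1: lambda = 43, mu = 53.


W = 1/(mu - lambda) = 1/(53 - 43) = 0.1 hours

0.1 hours


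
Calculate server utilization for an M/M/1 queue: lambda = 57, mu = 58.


rho = lambda/mu = 57/58 = 0.9828

0.9828


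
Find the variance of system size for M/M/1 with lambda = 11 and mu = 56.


rho = 11/56; Var(N) = rho/(1-rho)^2 = 0.3

0.3


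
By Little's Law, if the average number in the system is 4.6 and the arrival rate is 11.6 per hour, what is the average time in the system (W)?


W = L / lambda = 4.6 / 11.6 = 0.3966 hours

0.3966 hours
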